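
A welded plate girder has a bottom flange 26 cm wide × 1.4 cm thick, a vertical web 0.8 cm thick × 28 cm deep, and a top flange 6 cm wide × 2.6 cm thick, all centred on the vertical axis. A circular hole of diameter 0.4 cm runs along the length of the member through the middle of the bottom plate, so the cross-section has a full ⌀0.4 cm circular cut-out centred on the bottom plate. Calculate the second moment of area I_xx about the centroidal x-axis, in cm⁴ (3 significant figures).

I_xx ≈ 1.18 × 10⁴ cm⁴

Treat the section as a set of non-overlapping primitives; coordinates are from the bounding-box lower-left.
Bottom plate: 26 × 1.4, A = 36.4 cm², y = 0.7 cm, Ī = 5.9453 cm⁴.
Web plate: 0.8 × 28, A = 22.4 cm², y = 15.4 cm, Ī = 1463.5 cm⁴.
Top plate: 6 × 2.6, A = 15.6 cm², y = 30.7 cm, Ī = 8.788 cm⁴.
Hole (subtracted): ⌀0.4, A = 0.12566 cm², y = 0.7 cm, Ī = 0.0012566 cm⁴.
Centroid: ȳ = ΣA·y / ΣA = 11.434 cm.
Transfer each piece to the centroidal x-axis using Ī + A·d² with d = y − 11.434:
  bottom plate: d = -10.734 cm → contributes +4200.1 cm⁴
  web plate: d = 3.9657 cm → contributes +1815.8 cm⁴
  top plate: d = 19.266 cm → contributes +5 799 cm⁴
  hole: d = -10.734 cm → contributes −14.481 cm⁴
Total I = 11 800 cm⁴.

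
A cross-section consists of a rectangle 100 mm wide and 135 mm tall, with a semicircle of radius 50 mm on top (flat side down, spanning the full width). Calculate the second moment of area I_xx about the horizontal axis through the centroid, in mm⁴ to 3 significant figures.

I_xx ≈ 4.51 × 10⁷ mm⁴

Decompose the section into non-overlapping parts with the origin at the bottom-left of its bounding rectangle.
Rectangular body: 100 × 135, A = 13 500 mm², y = 67.5 mm, Ī = 20 503 125 mm⁴.
Semicircular cap: semicircle r = 50, A = 3 927 mm², y = 156.22 mm, Ī = 685 981 mm⁴.
Centroid: ȳ = ΣA·y / ΣA = 87.492 mm.
Transfer each piece to the horizontal axis through the centroid using Ī + A·d² with d = y − 87.492:
  rectangular body: d = -19.992 mm → contributes +25 898 955 mm⁴
  semicircular cap: d = 68.728 mm → contributes +19 235 478 mm⁴
Total I = 45 134 433 mm⁴.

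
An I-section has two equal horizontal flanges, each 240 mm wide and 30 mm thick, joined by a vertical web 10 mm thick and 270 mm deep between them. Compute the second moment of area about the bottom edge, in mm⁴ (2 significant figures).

I_base ≈ 8.1 × 10⁸ mm⁴

Break the section into simple shapes (no overlaps), measuring from the bottom-left corner of the bounding box.
Bottom flange: 240 × 30, A = 7 200 mm², y = 15 mm, Ī = 540 000 mm⁴.
Web: 10 × 270, A = 2 700 mm², y = 165 mm, Ī = 16 402 500 mm⁴.
Top flange: 240 × 30, A = 7 200 mm², y = 315 mm, Ī = 540 000 mm⁴.
Transfer each piece to a horizontal axis along the bottom face using Ī + A·d² with d = y − 0:
  bottom flange: d = 15 mm → contributes +2 160 000 mm⁴
  web: d = 165 mm → contributes +89 910 000 mm⁴
  top flange: d = 315 mm → contributes +714 960 000 mm⁴
Total I = 807 030 000 mm⁴.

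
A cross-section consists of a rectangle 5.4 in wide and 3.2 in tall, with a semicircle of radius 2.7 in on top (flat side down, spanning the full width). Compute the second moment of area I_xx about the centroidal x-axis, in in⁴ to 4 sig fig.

I_xx ≈ 72.51 in⁴

Treat the section as a set of non-overlapping primitives; coordinates are from the bounding-box lower-left.
Rectangular body: 5.4 × 3.2, A = 17.28 in², y = 1.6 in, Ī = 14.7456 in⁴.
Semicircular cap: semicircle r = 2.7, A = 11.4511 in², y = 4.34592 in, Ī = 5.83293 in⁴.
Centroid: ȳ = ΣA·y / ΣA = 2.69442 in.
Transfer each piece to the centroidal x-axis using Ī + A·d² with d = y − 2.69442:
  rectangular body: d = -1.09442 in → contributes +35.4426 in⁴
  semicircular cap: d = 1.6515 in → contributes +37.0653 in⁴
Total I = 72.5079 in⁴.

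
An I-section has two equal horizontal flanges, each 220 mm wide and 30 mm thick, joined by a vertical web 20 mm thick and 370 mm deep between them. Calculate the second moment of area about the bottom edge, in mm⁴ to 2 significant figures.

Split into non-overlapping primitives; take the origin at the lower-left of the bounding box.
Bottom flange: 220 × 30, A = 6 600 mm², y = 15 mm, Ī = 495 000 mm⁴.
Web: 20 × 370, A = 7 400 mm², y = 215 mm, Ī = 84 421 667 mm⁴.
Top flange: 220 × 30, A = 6 600 mm², y = 415 mm, Ī = 495 000 mm⁴.
Transfer each piece to the bottom edge using Ī + A·d² with d = y − 0:
  bottom flange: d = 15 mm → contributes +1 980 000 mm⁴
  web: d = 215 mm → contributes +426 486 667 mm⁴
  top flange: d = 415 mm → contributes +1 137 180 000 mm⁴
Total I = 1 565 646 667 mm⁴.

I_base ≈ 1.6 × 10⁹ mm⁴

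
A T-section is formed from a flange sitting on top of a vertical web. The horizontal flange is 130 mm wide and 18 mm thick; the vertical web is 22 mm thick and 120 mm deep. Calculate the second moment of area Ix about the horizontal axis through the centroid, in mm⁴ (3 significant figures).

Ix ≈ 9.14 × 10⁶ mm⁴

Split into non-overlapping primitives; take the origin at the lower-left of the bounding box.
Flange: 130 × 18, A = 2 340 mm², y = 129 mm, Ī = 63 180 mm⁴.
Web: 22 × 120, A = 2 640 mm², y = 60 mm, Ī = 3 168 000 mm⁴.
Centroid: ȳ = ΣA·y / ΣA = 92.422 mm.
Transfer each piece to the horizontal axis through the centroid using Ī + A·d² with d = y − 92.422:
  flange: d = 36.578 mm → contributes +3 194 037 mm⁴
  web: d = -32.422 mm → contributes +5 943 078 mm⁴
Total I = 9 137 114 mm⁴.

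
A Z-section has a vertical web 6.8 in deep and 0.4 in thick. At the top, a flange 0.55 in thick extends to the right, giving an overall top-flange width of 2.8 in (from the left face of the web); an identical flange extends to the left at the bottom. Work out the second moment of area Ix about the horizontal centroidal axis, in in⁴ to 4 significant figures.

Decompose the section into non-overlapping parts with the origin at the bottom-left of its bounding rectangle.
Web: 0.4 × 6.8, A = 2.72 in², y = 3.4 in, Ī = 10.4811 in⁴.
Top flange (beyond web): 2.4 × 0.55, A = 1.32 in², y = 6.525 in, Ī = 0.033275 in⁴.
Bottom flange (beyond web): 2.4 × 0.55, A = 1.32 in², y = 0.275 in, Ī = 0.033275 in⁴.
Centroid: ȳ = ΣA·y / ΣA = 3.4 in.
Transfer each piece to the horizontal centroidal axis using Ī + A·d² with d = y − 3.4:
  web: d = 0 in → contributes +10.4811 in⁴
  top flange (beyond web): d = 3.125 in → contributes +12.9239 in⁴
  bottom flange (beyond web): d = -3.125 in → contributes +12.9239 in⁴
Total I = 36.3289 in⁴.

Ix ≈ 36.33 in⁴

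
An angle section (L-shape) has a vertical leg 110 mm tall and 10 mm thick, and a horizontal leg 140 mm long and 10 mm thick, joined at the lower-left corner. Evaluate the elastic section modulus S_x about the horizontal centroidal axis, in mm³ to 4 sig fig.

S_x ≈ 3.179 × 10⁴ mm³

Treat the section as a set of non-overlapping primitives; coordinates are from the bounding-box lower-left.
Vertical leg: 10 × 110, A = 1 100 mm², y = 55 mm, Ī = 1 109 167 mm⁴.
Horizontal leg (remainder): 130 × 10, A = 1 300 mm², y = 5 mm, Ī = 10833.3 mm⁴.
Centroid: ȳ = ΣA·y / ΣA = 27.9167 mm.
Transfer each piece to the horizontal centroidal axis using Ī + A·d² with d = y − 27.9167:
  vertical leg: d = 27.0833 mm → contributes +1 916 024 mm⁴
  horizontal leg (remainder): d = -22.9167 mm → contributes +693 559 mm⁴
Total I = 2 609 583 mm⁴.
Extreme fibre distance c = 82.0833 mm; S = I/c = 31791.9 mm³.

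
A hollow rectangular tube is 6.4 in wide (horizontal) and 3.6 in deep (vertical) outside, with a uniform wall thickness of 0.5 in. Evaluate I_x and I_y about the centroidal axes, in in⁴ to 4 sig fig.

I_x ≈ 16.97 in⁴, I_y ≈ 44.53 in⁴

Break the section into simple shapes (no overlaps), measuring from the bottom-left corner of the bounding box.
Outer rectangle: 6.4 × 3.6, A = 23.04 in², y = 1.8 in, Ī = 24.8832 in⁴.
Inner void (subtracted): 5.4 × 2.6, A = 14.04 in², y = 1.8 in, Ī = 7.9092 in⁴.
By symmetry the centroid is at mid-height, ȳ = 1.8 in.
All pieces are centred on the centroidal x-axis, so I = ΣĪ (holes subtracted) = 16.974 in⁴.
Repeating about the centroidal y-axis gives I_y = 44.526 in⁴.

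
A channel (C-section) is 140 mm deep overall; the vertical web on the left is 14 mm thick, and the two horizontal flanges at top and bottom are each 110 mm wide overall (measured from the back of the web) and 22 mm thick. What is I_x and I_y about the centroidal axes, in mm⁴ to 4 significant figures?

Treat the section as a set of non-overlapping primitives; coordinates are from the bounding-box lower-left.
Web: 14 × 140, A = 1 960 mm², y = 70 mm, Ī = 3 201 333 mm⁴.
Top flange (beyond web): 96 × 22, A = 2 112 mm², y = 129 mm, Ī = 85 184 mm⁴.
Bottom flange (beyond web): 96 × 22, A = 2 112 mm², y = 11 mm, Ī = 85 184 mm⁴.
By symmetry the centroid is at mid-height, ȳ = 70 mm.
Transfer each piece to the centroidal x-axis using Ī + A·d² with d = y − 70:
  web: d = 0 mm → contributes +3 201 333 mm⁴
  top flange (beyond web): d = 59 mm → contributes +7 437 056 mm⁴
  bottom flange (beyond web): d = -59 mm → contributes +7 437 056 mm⁴
Total I = 18 075 445 mm⁴.
For the y-axis: x̄ = 44.5679 mm.
Repeating about the centroidal y-axis gives I_y = 7 325 867 mm⁴.

I_x ≈ 1.808 × 10⁷ mm⁴, I_y ≈ 7.326 × 10⁶ mm⁴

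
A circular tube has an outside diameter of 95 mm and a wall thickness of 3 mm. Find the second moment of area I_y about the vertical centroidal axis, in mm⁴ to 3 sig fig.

Break the section into simple shapes (no overlaps), measuring from the bottom-left corner of the bounding box.
Outer circle: ⌀95, A = 7088.2 mm², x = 47.5 mm, Ī = 3 998 198 mm⁴.
Bore (subtracted): ⌀89, A = 6221.1 mm², x = 47.5 mm, Ī = 3 079 853 mm⁴.
By symmetry the centroid is at mid-width, x̄ = 47.5 mm.
All pieces are centred on the vertical centroidal axis, so I = ΣĪ (holes subtracted) = 918 346 mm⁴.

I_y ≈ 9.18 × 10⁵ mm⁴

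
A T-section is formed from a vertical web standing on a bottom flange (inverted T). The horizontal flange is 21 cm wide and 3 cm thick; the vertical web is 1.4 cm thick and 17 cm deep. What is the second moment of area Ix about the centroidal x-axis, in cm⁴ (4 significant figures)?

Ix ≈ 2348 cm⁴

Treat the section as a set of non-overlapping primitives; coordinates are from the bounding-box lower-left.
Flange: 21 × 3, A = 63 cm², y = 1.5 cm, Ī = 47.25 cm⁴.
Web: 1.4 × 17, A = 23.8 cm², y = 11.5 cm, Ī = 573.183 cm⁴.
Centroid: ȳ = ΣA·y / ΣA = 4.24194 cm.
Transfer each piece to the centroidal x-axis using Ī + A·d² with d = y − 4.24194:
  flange: d = -2.74194 cm → contributes +520.897 cm⁴
  web: d = 7.25806 cm → contributes +1826.96 cm⁴
Total I = 2347.85 cm⁴.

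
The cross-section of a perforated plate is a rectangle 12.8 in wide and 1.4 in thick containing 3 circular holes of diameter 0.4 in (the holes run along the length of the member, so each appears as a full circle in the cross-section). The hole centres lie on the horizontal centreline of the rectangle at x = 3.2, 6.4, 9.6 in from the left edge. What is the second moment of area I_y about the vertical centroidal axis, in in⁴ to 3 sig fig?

I_y ≈ 242 in⁴

Split into non-overlapping primitives; take the origin at the lower-left of the bounding box.
Plate: 12.8 × 1.4, A = 17.92 in², x = 6.4 in, Ī = 244.67 in⁴.
Hole 1 (subtracted): ⌀0.4, A = 0.12566 in², x = 3.2 in, Ī = 0.0012566 in⁴.
Hole 2 (subtracted): ⌀0.4, A = 0.12566 in², x = 6.4 in, Ī = 0.0012566 in⁴.
Hole 3 (subtracted): ⌀0.4, A = 0.12566 in², x = 9.6 in, Ī = 0.0012566 in⁴.
By symmetry the centroid is at mid-width, x̄ = 6.4 in.
Transfer each piece to the vertical centroidal axis using Ī + A·d² with d = x − 6.4:
  plate: d = 0 in → contributes +244.67 in⁴
  hole 1: d = -3.2 in → contributes −1.2881 in⁴
  hole 2: d = 0 in → contributes −0.0012566 in⁴
  hole 3: d = 3.2 in → contributes −1.2881 in⁴
Total I = 242.09 in⁴.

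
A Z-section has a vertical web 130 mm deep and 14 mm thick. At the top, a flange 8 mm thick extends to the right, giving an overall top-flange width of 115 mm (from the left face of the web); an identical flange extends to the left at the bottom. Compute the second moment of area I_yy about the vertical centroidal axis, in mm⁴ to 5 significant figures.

Treat the section as a set of non-overlapping primitives; coordinates are from the bounding-box lower-left.
Web: 14 × 130, A = 1 820 mm², x = 108 mm, Ī = 29726.67 mm⁴.
Top flange (beyond web): 101 × 8, A = 808 mm², x = 165.5 mm, Ī = 686867.3 mm⁴.
Bottom flange (beyond web): 101 × 8, A = 808 mm², x = 50.5 mm, Ī = 686867.3 mm⁴.
Centroid: x̄ = ΣA·x / ΣA = 108 mm.
Transfer each piece to the vertical centroidal axis using Ī + A·d² with d = x − 108:
  web: d = 0 mm → contributes +29726.67 mm⁴
  top flange (beyond web): d = 57.5 mm → contributes +3 358 317 mm⁴
  bottom flange (beyond web): d = -57.5 mm → contributes +3 358 317 mm⁴
Total I = 6 746 361 mm⁴.

I_yy ≈ 6.7464 × 10⁶ mm⁴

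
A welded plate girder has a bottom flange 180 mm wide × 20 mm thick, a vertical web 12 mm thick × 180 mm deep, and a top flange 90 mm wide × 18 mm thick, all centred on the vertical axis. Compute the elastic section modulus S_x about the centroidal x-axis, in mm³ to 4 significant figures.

Split into non-overlapping primitives; take the origin at the lower-left of the bounding box.
Bottom plate: 180 × 20, A = 3 600 mm², y = 10 mm, Ī = 120 000 mm⁴.
Web plate: 12 × 180, A = 2 160 mm², y = 110 mm, Ī = 5 832 000 mm⁴.
Top plate: 90 × 18, A = 1 620 mm², y = 209 mm, Ī = 43 740 mm⁴.
Centroid: ȳ = ΣA·y / ΣA = 82.9512 mm.
Transfer each piece to the centroidal x-axis using Ī + A·d² with d = y − 82.9512:
  bottom plate: d = -72.9512 mm → contributes +19 278 770 mm⁴
  web plate: d = 27.0488 mm → contributes +7 412 335 mm⁴
  top plate: d = 126.049 mm → contributes +25 782 778 mm⁴
Total I = 52 473 882 mm⁴.
Extreme fibre distance c = 135.049 mm; S = I/c = 388 555 mm³.

S_x ≈ 3.886 × 10⁵ mm³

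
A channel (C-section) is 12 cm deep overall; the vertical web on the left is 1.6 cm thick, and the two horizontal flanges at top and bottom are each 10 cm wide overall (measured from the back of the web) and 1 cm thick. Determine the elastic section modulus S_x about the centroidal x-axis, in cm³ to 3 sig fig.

Split into non-overlapping primitives; take the origin at the lower-left of the bounding box.
Web: 1.6 × 12, A = 19.2 cm², y = 6 cm, Ī = 230.4 cm⁴.
Top flange (beyond web): 8.4 × 1, A = 8.4 cm², y = 11.5 cm, Ī = 0.7 cm⁴.
Bottom flange (beyond web): 8.4 × 1, A = 8.4 cm², y = 0.5 cm, Ī = 0.7 cm⁴.
By symmetry the centroid is at mid-height, ȳ = 6 cm.
Transfer each piece to the centroidal x-axis using Ī + A·d² with d = y − 6:
  web: d = 0 cm → contributes +230.4 cm⁴
  top flange (beyond web): d = 5.5 cm → contributes +254.8 cm⁴
  bottom flange (beyond web): d = -5.5 cm → contributes +254.8 cm⁴
Total I = 740 cm⁴.
Extreme fibre distance c = 6 cm; S = I/c = 123.33 cm³.

S_x ≈ 123 cm³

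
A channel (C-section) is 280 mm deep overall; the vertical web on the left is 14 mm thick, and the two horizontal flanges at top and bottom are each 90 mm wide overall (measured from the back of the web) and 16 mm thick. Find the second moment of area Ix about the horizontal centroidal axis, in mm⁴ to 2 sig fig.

Break the section into simple shapes (no overlaps), measuring from the bottom-left corner of the bounding box.
Web: 14 × 280, A = 3 920 mm², y = 140 mm, Ī = 25 610 667 mm⁴.
Top flange (beyond web): 76 × 16, A = 1 216 mm², y = 272 mm, Ī = 25 941 mm⁴.
Bottom flange (beyond web): 76 × 16, A = 1 216 mm², y = 8 mm, Ī = 25 941 mm⁴.
By symmetry the centroid is at mid-height, ȳ = 140 mm.
Transfer each piece to the horizontal centroidal axis using Ī + A·d² with d = y − 140:
  web: d = 0 mm → contributes +25 610 667 mm⁴
  top flange (beyond web): d = 132 mm → contributes +21 213 525 mm⁴
  bottom flange (beyond web): d = -132 mm → contributes +21 213 525 mm⁴
Total I = 68 037 717 mm⁴.

Ix ≈ 6.8 × 10⁷ mm⁴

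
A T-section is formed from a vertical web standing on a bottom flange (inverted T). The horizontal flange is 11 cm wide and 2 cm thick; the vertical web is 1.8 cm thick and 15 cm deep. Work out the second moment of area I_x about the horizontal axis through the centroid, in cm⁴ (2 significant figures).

Treat the section as a set of non-overlapping primitives; coordinates are from the bounding-box lower-left.
Flange: 11 × 2, A = 22 cm², y = 1 cm, Ī = 7.333 cm⁴.
Web: 1.8 × 15, A = 27 cm², y = 9.5 cm, Ī = 506.3 cm⁴.
Centroid: ȳ = ΣA·y / ΣA = 5.684 cm.
Transfer each piece to the horizontal axis through the centroid using Ī + A·d² with d = y − 5.684:
  flange: d = -4.684 cm → contributes +489.9 cm⁴
  web: d = 3.816 cm → contributes +899.5 cm⁴
Total I = 1 389 cm⁴.

I_x ≈ 1400 cm⁴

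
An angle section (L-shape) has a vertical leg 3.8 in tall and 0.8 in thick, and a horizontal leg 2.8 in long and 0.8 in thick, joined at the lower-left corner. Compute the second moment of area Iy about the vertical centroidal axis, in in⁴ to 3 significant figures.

Iy ≈ 2.75 in⁴

Split into non-overlapping primitives; take the origin at the lower-left of the bounding box.
Vertical leg: 0.8 × 3.8, A = 3.04 in², x = 0.4 in, Ī = 0.16213 in⁴.
Horizontal leg (remainder): 2 × 0.8, A = 1.6 in², x = 1.8 in, Ī = 0.53333 in⁴.
Centroid: x̄ = ΣA·x / ΣA = 0.88276 in.
Transfer each piece to the vertical centroidal axis using Ī + A·d² with d = x − 0.88276:
  vertical leg: d = -0.48276 in → contributes +0.87062 in⁴
  horizontal leg (remainder): d = 0.91724 in → contributes +1.8795 in⁴
Total I = 2.7501 in⁴.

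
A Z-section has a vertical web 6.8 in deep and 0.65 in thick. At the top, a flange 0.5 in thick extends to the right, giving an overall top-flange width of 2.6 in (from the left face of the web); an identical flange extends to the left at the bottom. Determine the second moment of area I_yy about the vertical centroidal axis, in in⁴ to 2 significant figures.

I_yy ≈ 4.1 in⁴

Split into non-overlapping primitives; take the origin at the lower-left of the bounding box.
Web: 0.65 × 6.8, A = 4.42 in², x = 2.275 in, Ī = 0.1556 in⁴.
Top flange (beyond web): 1.95 × 0.5, A = 0.975 in², x = 3.575 in, Ī = 0.309 in⁴.
Bottom flange (beyond web): 1.95 × 0.5, A = 0.975 in², x = 0.975 in, Ī = 0.309 in⁴.
Centroid: x̄ = ΣA·x / ΣA = 2.275 in.
Transfer each piece to the vertical centroidal axis using Ī + A·d² with d = x − 2.275:
  web: d = 0 in → contributes +0.1556 in⁴
  top flange (beyond web): d = 1.3 in → contributes +1.957 in⁴
  bottom flange (beyond web): d = -1.3 in → contributes +1.957 in⁴
Total I = 4.069 in⁴.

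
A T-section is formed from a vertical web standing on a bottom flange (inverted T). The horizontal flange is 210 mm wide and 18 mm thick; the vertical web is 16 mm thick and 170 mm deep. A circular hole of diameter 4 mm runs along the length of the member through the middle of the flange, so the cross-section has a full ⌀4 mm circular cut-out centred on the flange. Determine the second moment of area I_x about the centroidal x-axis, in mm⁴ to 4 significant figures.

Decompose the section into non-overlapping parts with the origin at the bottom-left of its bounding rectangle.
Flange: 210 × 18, A = 3 780 mm², y = 9 mm, Ī = 102 060 mm⁴.
Web: 16 × 170, A = 2 720 mm², y = 103 mm, Ī = 6 550 667 mm⁴.
Hole (subtracted): ⌀4, A = 12.5664 mm², y = 9 mm, Ī = 12.5664 mm⁴.
Centroid: ȳ = ΣA·y / ΣA = 48.4116 mm.
Transfer each piece to the centroidal x-axis using Ī + A·d² with d = y − 48.4116:
  flange: d = -39.4116 mm → contributes +5 973 430 mm⁴
  web: d = 54.5884 mm → contributes +14 655 983 mm⁴
  hole: d = -39.4116 mm → contributes −19531.6 mm⁴
Total I = 20 609 882 mm⁴.

I_x ≈ 2.061 × 10⁷ mm⁴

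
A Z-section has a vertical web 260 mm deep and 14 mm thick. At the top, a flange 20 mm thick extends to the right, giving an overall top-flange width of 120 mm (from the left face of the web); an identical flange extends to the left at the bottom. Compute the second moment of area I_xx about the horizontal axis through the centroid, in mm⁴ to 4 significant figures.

Split into non-overlapping primitives; take the origin at the lower-left of the bounding box.
Web: 14 × 260, A = 3 640 mm², y = 130 mm, Ī = 20 505 333 mm⁴.
Top flange (beyond web): 106 × 20, A = 2 120 mm², y = 250 mm, Ī = 70666.7 mm⁴.
Bottom flange (beyond web): 106 × 20, A = 2 120 mm², y = 10 mm, Ī = 70666.7 mm⁴.
Centroid: ȳ = ΣA·y / ΣA = 130 mm.
Transfer each piece to the horizontal axis through the centroid using Ī + A·d² with d = y − 130:
  web: d = 0 mm → contributes +20 505 333 mm⁴
  top flange (beyond web): d = 120 mm → contributes +30 598 667 mm⁴
  bottom flange (beyond web): d = -120 mm → contributes +30 598 667 mm⁴
Total I = 81 702 667 mm⁴.

I_xx ≈ 8.170 × 10⁷ mm⁴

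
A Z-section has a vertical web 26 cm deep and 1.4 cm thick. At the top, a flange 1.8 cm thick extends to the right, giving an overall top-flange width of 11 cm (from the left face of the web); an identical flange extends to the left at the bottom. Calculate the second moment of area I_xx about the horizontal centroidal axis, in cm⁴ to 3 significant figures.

I_xx ≈ 7120 cm⁴

Decompose the section into non-overlapping parts with the origin at the bottom-left of its bounding rectangle.
Web: 1.4 × 26, A = 36.4 cm², y = 13 cm, Ī = 2050.5 cm⁴.
Top flange (beyond web): 9.6 × 1.8, A = 17.28 cm², y = 25.1 cm, Ī = 4.6656 cm⁴.
Bottom flange (beyond web): 9.6 × 1.8, A = 17.28 cm², y = 0.9 cm, Ī = 4.6656 cm⁴.
Centroid: ȳ = ΣA·y / ΣA = 13 cm.
Transfer each piece to the horizontal centroidal axis using Ī + A·d² with d = y − 13:
  web: d = 0 cm → contributes +2050.5 cm⁴
  top flange (beyond web): d = 12.1 cm → contributes +2534.6 cm⁴
  bottom flange (beyond web): d = -12.1 cm → contributes +2534.6 cm⁴
Total I = 7119.8 cm⁴.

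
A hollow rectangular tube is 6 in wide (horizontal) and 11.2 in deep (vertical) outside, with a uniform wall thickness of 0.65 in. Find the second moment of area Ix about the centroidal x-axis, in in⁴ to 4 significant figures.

Decompose the section into non-overlapping parts with the origin at the bottom-left of its bounding rectangle.
Outer rectangle: 6 × 11.2, A = 67.2 in², y = 5.6 in, Ī = 702.464 in⁴.
Inner void (subtracted): 4.7 × 9.9, A = 46.53 in², y = 5.6 in, Ī = 380.034 in⁴.
By symmetry the centroid is at mid-height, ȳ = 5.6 in.
All pieces are centred on the centroidal x-axis, so I = ΣĪ (holes subtracted) = 322.43 in⁴.

Ix ≈ 322.4 in⁴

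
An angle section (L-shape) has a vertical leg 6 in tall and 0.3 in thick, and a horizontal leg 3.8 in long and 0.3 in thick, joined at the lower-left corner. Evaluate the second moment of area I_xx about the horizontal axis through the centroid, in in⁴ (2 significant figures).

I_xx ≈ 11 in⁴

Break the section into simple shapes (no overlaps), measuring from the bottom-left corner of the bounding box.
Vertical leg: 0.3 × 6, A = 1.8 in², y = 3 in, Ī = 5.4 in⁴.
Horizontal leg (remainder): 3.5 × 0.3, A = 1.05 in², y = 0.15 in, Ī = 0.007875 in⁴.
Centroid: ȳ = ΣA·y / ΣA = 1.95 in.
Transfer each piece to the horizontal axis through the centroid using Ī + A·d² with d = y − 1.95:
  vertical leg: d = 1.05 in → contributes +7.385 in⁴
  horizontal leg (remainder): d = -1.8 in → contributes +3.41 in⁴
Total I = 10.79 in⁴.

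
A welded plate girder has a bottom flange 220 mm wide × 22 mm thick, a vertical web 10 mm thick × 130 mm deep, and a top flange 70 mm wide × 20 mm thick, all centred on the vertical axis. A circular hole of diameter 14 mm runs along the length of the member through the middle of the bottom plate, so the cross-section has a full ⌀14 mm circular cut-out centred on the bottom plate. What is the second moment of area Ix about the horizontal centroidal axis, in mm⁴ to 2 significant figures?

Decompose the section into non-overlapping parts with the origin at the bottom-left of its bounding rectangle.
Bottom plate: 220 × 22, A = 4 840 mm², y = 11 mm, Ī = 195 213 mm⁴.
Web plate: 10 × 130, A = 1 300 mm², y = 87 mm, Ī = 1 830 833 mm⁴.
Top plate: 70 × 20, A = 1 400 mm², y = 162 mm, Ī = 46 667 mm⁴.
Hole (subtracted): ⌀14, A = 153.9 mm², y = 11 mm, Ī = 1 886 mm⁴.
Centroid: ȳ = ΣA·y / ΣA = 53 mm.
Transfer each piece to the horizontal centroidal axis using Ī + A·d² with d = y − 53:
  bottom plate: d = -42 mm → contributes +8 732 170 mm⁴
  web plate: d = 34 mm → contributes +3 333 808 mm⁴
  top plate: d = 109 mm → contributes +16 680 670 mm⁴
  hole: d = -42 mm → contributes −273 407 mm⁴
Total I = 28 473 241 mm⁴.

Ix ≈ 2.8 × 10⁷ mm⁴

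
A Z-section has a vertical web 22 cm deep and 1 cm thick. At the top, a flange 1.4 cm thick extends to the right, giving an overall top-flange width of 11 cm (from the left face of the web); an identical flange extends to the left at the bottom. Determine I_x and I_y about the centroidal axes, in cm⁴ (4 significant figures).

Treat the section as a set of non-overlapping primitives; coordinates are from the bounding-box lower-left.
Web: 1 × 22, A = 22 cm², y = 11 cm, Ī = 887.333 cm⁴.
Top flange (beyond web): 10 × 1.4, A = 14 cm², y = 21.3 cm, Ī = 2.28667 cm⁴.
Bottom flange (beyond web): 10 × 1.4, A = 14 cm², y = 0.7 cm, Ī = 2.28667 cm⁴.
Centroid: ȳ = ΣA·y / ΣA = 11 cm.
Transfer each piece to the centroidal x-axis using Ī + A·d² with d = y − 11:
  web: d = 0 cm → contributes +887.333 cm⁴
  top flange (beyond web): d = 10.3 cm → contributes +1487.55 cm⁴
  bottom flange (beyond web): d = -10.3 cm → contributes +1487.55 cm⁴
Total I = 3862.43 cm⁴.
For the y-axis: x̄ = 10.5 cm.
Repeating about the centroidal y-axis gives I_y = 1082.17 cm⁴.

I_x ≈ 3862 cm⁴, I_y ≈ 1082 cm⁴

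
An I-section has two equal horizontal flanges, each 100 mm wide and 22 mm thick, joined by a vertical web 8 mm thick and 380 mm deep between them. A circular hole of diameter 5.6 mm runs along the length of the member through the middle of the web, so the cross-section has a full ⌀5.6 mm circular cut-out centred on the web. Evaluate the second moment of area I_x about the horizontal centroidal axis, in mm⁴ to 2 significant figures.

I_x ≈ 2.1 × 10⁸ mm⁴

Break the section into simple shapes (no overlaps), measuring from the bottom-left corner of the bounding box.
Bottom flange: 100 × 22, A = 2 200 mm², y = 11 mm, Ī = 88 733 mm⁴.
Web: 8 × 380, A = 3 040 mm², y = 212 mm, Ī = 36 581 333 mm⁴.
Top flange: 100 × 22, A = 2 200 mm², y = 413 mm, Ī = 88 733 mm⁴.
Hole (subtracted): ⌀5.6, A = 24.63 mm², y = 212 mm, Ī = 48.27 mm⁴.
By symmetry the centroid is at mid-height, ȳ = 212 mm.
Transfer each piece to the horizontal centroidal axis using Ī + A·d² with d = y − 212:
  bottom flange: d = -201 mm → contributes +88 970 933 mm⁴
  web: d = 0 mm → contributes +36 581 333 mm⁴
  top flange: d = 201 mm → contributes +88 970 933 mm⁴
  hole: d = 0 mm → contributes −48.27 mm⁴
Total I = 214 523 152 mm⁴.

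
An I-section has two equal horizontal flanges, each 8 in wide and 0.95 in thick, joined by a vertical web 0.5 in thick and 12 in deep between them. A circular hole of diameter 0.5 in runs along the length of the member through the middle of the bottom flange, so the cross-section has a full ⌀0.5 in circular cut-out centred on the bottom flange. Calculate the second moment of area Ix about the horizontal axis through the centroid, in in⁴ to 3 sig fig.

Ix ≈ 702 in⁴

Break the section into simple shapes (no overlaps), measuring from the bottom-left corner of the bounding box.
Bottom flange: 8 × 0.95, A = 7.6 in², y = 0.475 in, Ī = 0.57158 in⁴.
Web: 0.5 × 12, A = 6 in², y = 6.95 in, Ī = 72 in⁴.
Top flange: 8 × 0.95, A = 7.6 in², y = 13.425 in, Ī = 0.57158 in⁴.
Hole (subtracted): ⌀0.5, A = 0.19635 in², y = 0.475 in, Ī = 0.003068 in⁴.
Centroid: ȳ = ΣA·y / ΣA = 7.0105 in.
Transfer each piece to the horizontal axis through the centroid using Ī + A·d² with d = y − 7.0105:
  bottom flange: d = -6.5355 in → contributes +325.19 in⁴
  web: d = -0.060531 in → contributes +72.022 in⁴
  top flange: d = 6.4145 in → contributes +313.28 in⁴
  hole: d = -6.5355 in → contributes −8.3898 in⁴
Total I = 702.1 in⁴.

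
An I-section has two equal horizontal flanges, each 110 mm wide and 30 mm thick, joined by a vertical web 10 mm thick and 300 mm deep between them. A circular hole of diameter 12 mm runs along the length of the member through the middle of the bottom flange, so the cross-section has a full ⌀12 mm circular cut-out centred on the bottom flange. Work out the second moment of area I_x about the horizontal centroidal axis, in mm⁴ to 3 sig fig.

Split into non-overlapping primitives; take the origin at the lower-left of the bounding box.
Bottom flange: 110 × 30, A = 3 300 mm², y = 15 mm, Ī = 247 500 mm⁴.
Web: 10 × 300, A = 3 000 mm², y = 180 mm, Ī = 22 500 000 mm⁴.
Top flange: 110 × 30, A = 3 300 mm², y = 345 mm, Ī = 247 500 mm⁴.
Hole (subtracted): ⌀12, A = 113.1 mm², y = 15 mm, Ī = 1017.9 mm⁴.
Centroid: ȳ = ΣA·y / ΣA = 181.97 mm.
Transfer each piece to the horizontal centroidal axis using Ī + A·d² with d = y − 181.97:
  bottom flange: d = -166.97 mm → contributes +92 244 868 mm⁴
  web: d = -1.967 mm → contributes +22 511 608 mm⁴
  top flange: d = 163.03 mm → contributes +87 960 668 mm⁴
  hole: d = -166.97 mm → contributes −3 153 944 mm⁴
Total I = 199 563 200 mm⁴.

I_x ≈ 2.00 × 10⁸ mm⁴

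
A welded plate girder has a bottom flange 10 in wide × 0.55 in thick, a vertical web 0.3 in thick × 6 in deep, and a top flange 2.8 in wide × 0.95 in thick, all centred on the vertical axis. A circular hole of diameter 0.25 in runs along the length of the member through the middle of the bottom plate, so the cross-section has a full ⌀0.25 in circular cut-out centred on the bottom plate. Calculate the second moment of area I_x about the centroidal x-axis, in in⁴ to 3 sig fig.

I_x ≈ 88.8 in⁴

Treat the section as a set of non-overlapping primitives; coordinates are from the bounding-box lower-left.
Bottom plate: 10 × 0.55, A = 5.5 in², y = 0.275 in, Ī = 0.13865 in⁴.
Web plate: 0.3 × 6, A = 1.8 in², y = 3.55 in, Ī = 5.4 in⁴.
Top plate: 2.8 × 0.95, A = 2.66 in², y = 7.025 in, Ī = 0.20005 in⁴.
Hole (subtracted): ⌀0.25, A = 0.049087 in², y = 0.275 in, Ī = 0.00019175 in⁴.
Centroid: ȳ = ΣA·y / ΣA = 2.6814 in.
Transfer each piece to the centroidal x-axis using Ī + A·d² with d = y − 2.6814:
  bottom plate: d = -2.4064 in → contributes +31.989 in⁴
  web plate: d = 0.86856 in → contributes +6.7579 in⁴
  top plate: d = 4.3436 in → contributes +50.385 in⁴
  hole: d = -2.4064 in → contributes −0.28445 in⁴
Total I = 88.847 in⁴.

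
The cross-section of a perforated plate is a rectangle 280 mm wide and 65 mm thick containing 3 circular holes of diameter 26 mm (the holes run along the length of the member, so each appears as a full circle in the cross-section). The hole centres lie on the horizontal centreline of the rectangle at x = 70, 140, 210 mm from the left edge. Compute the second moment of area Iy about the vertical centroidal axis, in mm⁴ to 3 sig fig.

Iy ≈ 1.14 × 10⁸ mm⁴

Decompose the section into non-overlapping parts with the origin at the bottom-left of its bounding rectangle.
Plate: 280 × 65, A = 18 200 mm², x = 140 mm, Ī = 118 906 667 mm⁴.
Hole 1 (subtracted): ⌀26, A = 530.93 mm², x = 70 mm, Ī = 22 432 mm⁴.
Hole 2 (subtracted): ⌀26, A = 530.93 mm², x = 140 mm, Ī = 22 432 mm⁴.
Hole 3 (subtracted): ⌀26, A = 530.93 mm², x = 210 mm, Ī = 22 432 mm⁴.
By symmetry the centroid is at mid-width, x̄ = 140 mm.
Transfer each piece to the vertical centroidal axis using Ī + A·d² with d = x − 140:
  plate: d = 0 mm → contributes +118 906 667 mm⁴
  hole 1: d = -70 mm → contributes −2 623 985 mm⁴
  hole 2: d = 0 mm → contributes −22 432 mm⁴
  hole 3: d = 70 mm → contributes −2 623 985 mm⁴
Total I = 113 636 266 mm⁴.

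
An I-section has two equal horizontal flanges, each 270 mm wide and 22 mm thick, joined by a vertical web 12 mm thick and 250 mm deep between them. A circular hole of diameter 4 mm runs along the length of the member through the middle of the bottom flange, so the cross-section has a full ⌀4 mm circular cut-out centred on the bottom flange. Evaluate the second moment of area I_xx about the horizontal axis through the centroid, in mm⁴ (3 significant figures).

Treat the section as a set of non-overlapping primitives; coordinates are from the bounding-box lower-left.
Bottom flange: 270 × 22, A = 5 940 mm², y = 11 mm, Ī = 239 580 mm⁴.
Web: 12 × 250, A = 3 000 mm², y = 147 mm, Ī = 15 625 000 mm⁴.
Top flange: 270 × 22, A = 5 940 mm², y = 283 mm, Ī = 239 580 mm⁴.
Hole (subtracted): ⌀4, A = 12.566 mm², y = 11 mm, Ī = 12.566 mm⁴.
Centroid: ȳ = ΣA·y / ΣA = 147.11 mm.
Transfer each piece to the horizontal axis through the centroid using Ī + A·d² with d = y − 147.11:
  bottom flange: d = -136.11 mm → contributes +110 291 623 mm⁴
  web: d = -0.11495 mm → contributes +15 625 040 mm⁴
  top flange: d = 135.89 mm → contributes +109 920 174 mm⁴
  hole: d = -136.11 mm → contributes −232 833 mm⁴
Total I = 235 604 003 mm⁴.

I_xx ≈ 2.36 × 10⁸ mm⁴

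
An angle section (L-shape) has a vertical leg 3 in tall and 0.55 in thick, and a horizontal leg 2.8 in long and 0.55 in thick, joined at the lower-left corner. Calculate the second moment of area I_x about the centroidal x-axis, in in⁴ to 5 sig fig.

Decompose the section into non-overlapping parts with the origin at the bottom-left of its bounding rectangle.
Vertical leg: 0.55 × 3, A = 1.65 in², y = 1.5 in, Ī = 1.2375 in⁴.
Horizontal leg (remainder): 2.25 × 0.55, A = 1.2375 in², y = 0.275 in, Ī = 0.03119531 in⁴.
Centroid: ȳ = ΣA·y / ΣA = 0.975 in.
Transfer each piece to the centroidal x-axis using Ī + A·d² with d = y − 0.975:
  vertical leg: d = 0.525 in → contributes +1.692281 in⁴
  horizontal leg (remainder): d = -0.7 in → contributes +0.6375703 in⁴
Total I = 2.329852 in⁴.

I_x ≈ 2.3299 in⁴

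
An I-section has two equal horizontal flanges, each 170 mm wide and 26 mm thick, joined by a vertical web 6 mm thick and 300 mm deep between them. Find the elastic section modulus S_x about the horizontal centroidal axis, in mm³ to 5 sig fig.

S_x ≈ 1.4140 × 10⁶ mm³

Split into non-overlapping primitives; take the origin at the lower-left of the bounding box.
Bottom flange: 170 × 26, A = 4 420 mm², y = 13 mm, Ī = 248993.3 mm⁴.
Web: 6 × 300, A = 1 800 mm², y = 176 mm, Ī = 13 500 000 mm⁴.
Top flange: 170 × 26, A = 4 420 mm², y = 339 mm, Ī = 248993.3 mm⁴.
By symmetry the centroid is at mid-height, ȳ = 176 mm.
Transfer each piece to the horizontal centroidal axis using Ī + A·d² with d = y − 176:
  bottom flange: d = -163 mm → contributes +117 683 973 mm⁴
  web: d = 0 mm → contributes +13 500 000 mm⁴
  top flange: d = 163 mm → contributes +117 683 973 mm⁴
Total I = 248 867 947 mm⁴.
Extreme fibre distance c = 176 mm; S = I/c = 1 414 022 mm³.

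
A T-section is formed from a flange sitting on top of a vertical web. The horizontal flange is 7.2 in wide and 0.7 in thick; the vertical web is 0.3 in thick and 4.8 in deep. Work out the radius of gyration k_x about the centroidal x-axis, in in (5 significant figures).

k_x ≈ 1.3287 in

Break the section into simple shapes (no overlaps), measuring from the bottom-left corner of the bounding box.
Flange: 7.2 × 0.7, A = 5.04 in², y = 5.15 in, Ī = 0.2058 in⁴.
Web: 0.3 × 4.8, A = 1.44 in², y = 2.4 in, Ī = 2.7648 in⁴.
Centroid: ȳ = ΣA·y / ΣA = 4.538889 in.
Transfer each piece to the centroidal x-axis using Ī + A·d² with d = y − 4.538889:
  flange: d = 0.6111111 in → contributes +2.088022 in⁴
  web: d = -2.138889 in → contributes +9.352578 in⁴
Total I = 11.4406 in⁴.
Radius of gyration: k = √(I/A) = √(11.4406 / 6.48) = 1.32873 in.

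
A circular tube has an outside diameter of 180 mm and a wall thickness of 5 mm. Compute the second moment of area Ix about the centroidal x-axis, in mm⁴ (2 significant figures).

Split into non-overlapping primitives; take the origin at the lower-left of the bounding box.
Outer circle: ⌀180, A = 25 447 mm², y = 90 mm, Ī = 51 529 974 mm⁴.
Bore (subtracted): ⌀170, A = 22 698 mm², y = 90 mm, Ī = 40 998 275 mm⁴.
By symmetry the centroid is at mid-height, ȳ = 90 mm.
All pieces are centred on the centroidal x-axis, so I = ΣĪ (holes subtracted) = 10 531 698 mm⁴.

Ix ≈ 1.1 × 10⁷ mm⁴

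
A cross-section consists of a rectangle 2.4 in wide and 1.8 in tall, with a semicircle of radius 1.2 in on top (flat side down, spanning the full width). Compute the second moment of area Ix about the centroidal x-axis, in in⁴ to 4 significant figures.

Ix ≈ 4.343 in⁴

Treat the section as a set of non-overlapping primitives; coordinates are from the bounding-box lower-left.
Rectangular body: 2.4 × 1.8, A = 4.32 in², y = 0.9 in, Ī = 1.1664 in⁴.
Semicircular cap: semicircle r = 1.2, A = 2.26195 in², y = 2.3093 in, Ī = 0.227592 in⁴.
Centroid: ȳ = ΣA·y / ΣA = 1.38432 in.
Transfer each piece to the centroidal x-axis using Ī + A·d² with d = y − 1.38432:
  rectangular body: d = -0.484318 in → contributes +2.17971 in⁴
  semicircular cap: d = 0.924978 in → contributes +2.16288 in⁴
Total I = 4.34259 in⁴.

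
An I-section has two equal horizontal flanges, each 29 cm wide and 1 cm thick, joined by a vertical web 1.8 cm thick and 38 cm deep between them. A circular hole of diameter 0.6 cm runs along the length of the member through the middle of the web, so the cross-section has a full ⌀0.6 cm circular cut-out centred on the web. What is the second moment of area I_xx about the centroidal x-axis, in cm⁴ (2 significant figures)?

Treat the section as a set of non-overlapping primitives; coordinates are from the bounding-box lower-left.
Bottom flange: 29 × 1, A = 29 cm², y = 0.5 cm, Ī = 2.417 cm⁴.
Web: 1.8 × 38, A = 68.4 cm², y = 20 cm, Ī = 8 231 cm⁴.
Top flange: 29 × 1, A = 29 cm², y = 39.5 cm, Ī = 2.417 cm⁴.
Hole (subtracted): ⌀0.6, A = 0.2827 cm², y = 20 cm, Ī = 0.006362 cm⁴.
By symmetry the centroid is at mid-height, ȳ = 20 cm.
Transfer each piece to the centroidal x-axis using Ī + A·d² with d = y − 20:
  bottom flange: d = -19.5 cm → contributes +11 030 cm⁴
  web: d = 0 cm → contributes +8 231 cm⁴
  top flange: d = 19.5 cm → contributes +11 030 cm⁴
  hole: d = 0 cm → contributes −0.006362 cm⁴
Total I = 30 290 cm⁴.

I_xx ≈ 3.0 × 10⁴ cm⁴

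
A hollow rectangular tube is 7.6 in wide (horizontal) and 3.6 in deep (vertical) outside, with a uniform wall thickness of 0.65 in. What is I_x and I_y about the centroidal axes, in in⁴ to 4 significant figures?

I_x ≈ 23.16 in⁴, I_y ≈ 83.77 in⁴

Split into non-overlapping primitives; take the origin at the lower-left of the bounding box.
Outer rectangle: 7.6 × 3.6, A = 27.36 in², y = 1.8 in, Ī = 29.5488 in⁴.
Inner void (subtracted): 6.3 × 2.3, A = 14.49 in², y = 1.8 in, Ī = 6.38768 in⁴.
By symmetry the centroid is at mid-height, ȳ = 1.8 in.
All pieces are centred on the centroidal x-axis, so I = ΣĪ (holes subtracted) = 23.1611 in⁴.
Repeating about the centroidal y-axis gives I_y = 83.7671 in⁴.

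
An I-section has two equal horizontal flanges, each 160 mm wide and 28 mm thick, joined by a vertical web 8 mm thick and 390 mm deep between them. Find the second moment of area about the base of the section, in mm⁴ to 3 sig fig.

I_base ≈ 1.03 × 10⁹ mm⁴

Decompose the section into non-overlapping parts with the origin at the bottom-left of its bounding rectangle.
Bottom flange: 160 × 28, A = 4 480 mm², y = 14 mm, Ī = 292 693 mm⁴.
Web: 8 × 390, A = 3 120 mm², y = 223 mm, Ī = 39 546 000 mm⁴.
Top flange: 160 × 28, A = 4 480 mm², y = 432 mm, Ī = 292 693 mm⁴.
Transfer each piece to the bottom edge using Ī + A·d² with d = y − 0:
  bottom flange: d = 14 mm → contributes +1 170 773 mm⁴
  web: d = 223 mm → contributes +194 700 480 mm⁴
  top flange: d = 432 mm → contributes +836 368 213 mm⁴
Total I = 1 032 239 467 mm⁴.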